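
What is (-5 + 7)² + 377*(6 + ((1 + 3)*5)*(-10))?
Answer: -73134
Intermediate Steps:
(-5 + 7)² + 377*(6 + ((1 + 3)*5)*(-10)) = 2² + 377*(6 + (4*5)*(-10)) = 4 + 377*(6 + 20*(-10)) = 4 + 377*(6 - 200) = 4 + 377*(-194) = 4 - 73138 = -73134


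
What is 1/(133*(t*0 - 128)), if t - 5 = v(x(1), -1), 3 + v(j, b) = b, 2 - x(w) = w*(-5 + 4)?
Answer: -1/17024 ≈ -5.8741e-5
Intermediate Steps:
x(w) = 2 + w (x(w) = 2 - w*(-5 + 4) = 2 - w*(-1) = 2 - (-1)*w = 2 + w)
v(j, b) = -3 + b
t = 1 (t = 5 + (-3 - 1) = 5 - 4 = 1)
1/(133*(t*0 - 128)) = 1/(133*(1*0 - 128)) = 1/(133*(0 - 128)) = 1/(133*(-128)) = 1/(-17024) = -1/17024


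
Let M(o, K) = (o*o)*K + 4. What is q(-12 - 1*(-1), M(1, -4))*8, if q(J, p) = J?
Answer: -88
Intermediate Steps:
M(o, K) = 4 + K*o² (M(o, K) = o²*K + 4 = K*o² + 4 = 4 + K*o²)
q(-12 - 1*(-1), M(1, -4))*8 = (-12 - 1*(-1))*8 = (-12 + 1)*8 = -11*8 = -88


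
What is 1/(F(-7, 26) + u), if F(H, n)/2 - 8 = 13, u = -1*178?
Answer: -1/136 ≈ -0.0073529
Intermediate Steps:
u = -178
F(H, n) = 42 (F(H, n) = 16 + 2*13 = 16 + 26 = 42)
1/(F(-7, 26) + u) = 1/(42 - 178) = 1/(-136) = -1/136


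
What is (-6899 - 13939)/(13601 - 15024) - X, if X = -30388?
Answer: 43262962/1423 ≈ 30403.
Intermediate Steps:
(-6899 - 13939)/(13601 - 15024) - X = (-6899 - 13939)/(13601 - 15024) - 1*(-30388) = -20838/(-1423) + 30388 = -20838*(-1/1423) + 30388 = 20838/1423 + 30388 = 43262962/1423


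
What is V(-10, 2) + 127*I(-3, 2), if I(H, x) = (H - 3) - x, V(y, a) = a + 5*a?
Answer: -1004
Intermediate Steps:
V(y, a) = 6*a
I(H, x) = -3 + H - x (I(H, x) = (-3 + H) - x = -3 + H - x)
V(-10, 2) + 127*I(-3, 2) = 6*2 + 127*(-3 - 3 - 1*2) = 12 + 127*(-3 - 3 - 2) = 12 + 127*(-8) = 12 - 1016 = -1004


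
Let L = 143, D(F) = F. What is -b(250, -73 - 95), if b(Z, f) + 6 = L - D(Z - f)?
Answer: 281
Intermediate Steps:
b(Z, f) = 137 + f - Z (b(Z, f) = -6 + (143 - (Z - f)) = -6 + (143 + (f - Z)) = -6 + (143 + f - Z) = 137 + f - Z)
-b(250, -73 - 95) = -(137 + (-73 - 95) - 1*250) = -(137 - 168 - 250) = -1*(-281) = 281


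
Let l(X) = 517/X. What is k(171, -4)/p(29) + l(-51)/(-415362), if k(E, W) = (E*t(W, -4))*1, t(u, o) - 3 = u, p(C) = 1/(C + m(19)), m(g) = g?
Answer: -173873855579/21183462 ≈ -8208.0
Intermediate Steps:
p(C) = 1/(19 + C) (p(C) = 1/(C + 19) = 1/(19 + C))
t(u, o) = 3 + u
k(E, W) = E*(3 + W) (k(E, W) = (E*(3 + W))*1 = E*(3 + W))
k(171, -4)/p(29) + l(-51)/(-415362) = (171*(3 - 4))/(1/(19 + 29)) + (517/(-51))/(-415362) = (171*(-1))/(1/48) + (517*(-1/51))*(-1/415362) = -171/1/48 - 517/51*(-1/415362) = -171*48 + 517/21183462 = -8208 + 517/21183462 = -173873855579/21183462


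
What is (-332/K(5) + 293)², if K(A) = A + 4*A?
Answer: 48902049/625 ≈ 78243.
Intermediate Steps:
K(A) = 5*A
(-332/K(5) + 293)² = (-332/(5*5) + 293)² = (-332/25 + 293)² = (6993/25)² = 48902049/625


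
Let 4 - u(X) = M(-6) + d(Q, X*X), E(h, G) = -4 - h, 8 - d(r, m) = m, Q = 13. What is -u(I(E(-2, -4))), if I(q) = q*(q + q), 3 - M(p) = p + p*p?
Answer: -87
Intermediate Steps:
d(r, m) = 8 - m
M(p) = 3 - p - p² (M(p) = 3 - (p + p*p) = 3 - (p + p²) = 3 + (-p - p²) = 3 - p - p²)
I(q) = 2*q² (I(q) = q*(2*q) = 2*q²)
u(X) = 23 + X² (u(X) = 4 - ((3 - 1*(-6) - 1*(-6)²) + (8 - X*X)) = 4 - ((3 + 6 - 1*36) + (8 - X²)) = 4 - ((3 + 6 - 36) + (8 - X²)) = 4 - (-27 + (8 - X²)) = 4 - (-19 - X²) = 4 + (19 + X²) = 23 + X²)
-u(I(E(-2, -4))) = -(23 + (2*(-4 - 1*(-2))²)²) = -(23 + (2*(-4 + 2)²)²) = -(23 + (2*(-2)²)²) = -(23 + (2*4)²) = -(23 + 8²) = -(23 + 64) = -1*87 = -87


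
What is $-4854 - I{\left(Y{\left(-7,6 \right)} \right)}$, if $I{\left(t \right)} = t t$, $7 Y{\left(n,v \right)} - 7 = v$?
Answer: $- \frac{238015}{49} \approx -4857.4$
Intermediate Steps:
$Y{\left(n,v \right)} = 1 + \frac{v}{7}$
$I{\left(t \right)} = t^{2}$
$-4854 - I{\left(Y{\left(-7,6 \right)} \right)} = -4854 - \left(1 + \frac{1}{7} \cdot 6\right)^{2} = -4854 - \left(1 + \frac{6}{7}\right)^{2} = -4854 - \left(\frac{13}{7}\right)^{2} = -4854 - \frac{169}{49} = - \frac{238015}{49}$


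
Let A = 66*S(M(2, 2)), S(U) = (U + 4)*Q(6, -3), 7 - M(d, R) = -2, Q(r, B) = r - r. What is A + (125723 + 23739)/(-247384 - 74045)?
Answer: -149462/321429 ≈ -0.46499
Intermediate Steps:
Q(r, B) = 0
M(d, R) = 9 (M(d, R) = 7 - 1*(-2) = 7 + 2 = 9)
S(U) = 0 (S(U) = (U + 4)*0 = (4 + U)*0 = 0)
A = 0 (A = 66*0 = 0)
A + (125723 + 23739)/(-247384 - 74045) = 0 + (125723 + 23739)/(-247384 - 74045) = 0 + 149462/(-321429) = 0 + 149462*(-1/321429) = 0 - 149462/321429 = -149462/321429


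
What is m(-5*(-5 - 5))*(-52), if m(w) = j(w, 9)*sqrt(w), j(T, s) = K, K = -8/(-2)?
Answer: -1040*sqrt(2) ≈ -1470.8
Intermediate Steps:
K = 4 (K = -8*(-1/2) = 4)
j(T, s) = 4
m(w) = 4*sqrt(w)
m(-5*(-5 - 5))*(-52) = (4*sqrt(-5*(-5 - 5)))*(-52) = (4*sqrt(-5*(-10)))*(-52) = (4*sqrt(50))*(-52) = (4*(5*sqrt(2)))*(-52) = (20*sqrt(2))*(-52) = -1040*sqrt(2)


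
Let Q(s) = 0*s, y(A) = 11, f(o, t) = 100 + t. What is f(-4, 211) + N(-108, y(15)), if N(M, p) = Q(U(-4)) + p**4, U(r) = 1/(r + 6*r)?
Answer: 14952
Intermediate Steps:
U(r) = 1/(7*r)
Q(s) = 0
N(M, p) = p**4 (N(M, p) = 0 + p**4 = p**4)
f(-4, 211) + N(-108, y(15)) = (100 + 211) + 11**4 = 311 + 14641 = 14952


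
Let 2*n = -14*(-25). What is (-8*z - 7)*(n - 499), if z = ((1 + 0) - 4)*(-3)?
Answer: 25596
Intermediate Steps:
z = 9 (z = (1 - 4)*(-3) = -3*(-3) = 9)
n = 175 (n = (-14*(-25))/2 = (½)*350 = 175)
(-8*z - 7)*(n - 499) = (-8*9 - 7)*(175 - 499) = (-72 - 7)*(-324) = -79*(-324) = 25596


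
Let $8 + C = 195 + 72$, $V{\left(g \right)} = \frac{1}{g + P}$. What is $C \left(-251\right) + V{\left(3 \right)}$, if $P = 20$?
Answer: $- \frac{1495206}{23} \approx -65009.0$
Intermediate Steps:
$V{\left(g \right)} = \frac{1}{20 + g}$ ($V{\left(g \right)} = \frac{1}{g + 20} = \frac{1}{20 + g}$)
$C = 259$ ($C = -8 + \left(195 + 72\right) = -8 + 267 = 259$)
$C \left(-251\right) + V{\left(3 \right)} = 259 \left(-251\right) + \frac{1}{20 + 3} = -65009 + \frac{1}{23} = - \frac{1495206}{23}$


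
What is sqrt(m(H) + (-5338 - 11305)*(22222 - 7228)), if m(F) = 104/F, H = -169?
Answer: I*sqrt(42173129102)/13 ≈ 15797.0*I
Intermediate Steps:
sqrt(m(H) + (-5338 - 11305)*(22222 - 7228)) = sqrt(104/(-169) + (-5338 - 11305)*(22222 - 7228)) = sqrt(104*(-1/169) - 16643*14994) = sqrt(-8/13 - 249545142) = sqrt(-3244086854/13) = I*sqrt(42173129102)/13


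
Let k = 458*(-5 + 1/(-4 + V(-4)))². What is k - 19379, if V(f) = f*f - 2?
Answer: -419121/50 ≈ -8382.4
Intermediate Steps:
V(f) = -2 + f² (V(f) = f² - 2 = -2 + f²)
k = 549829/50 (k = 458*(-5 + 1/(-4 + (-2 + (-4)²)))² = 458*(-5 + 1/(-4 + (-2 + 16)))² = 458*(-5 + 1/(-4 + 14))² = 458*(-5 + 1/10)² = 458*(-5 + ⅒)² = 458*(-49/10)² = 458*(2401/100) = 549829/50 ≈ 10997.)
k - 19379 = 549829/50 - 19379 = -419121/50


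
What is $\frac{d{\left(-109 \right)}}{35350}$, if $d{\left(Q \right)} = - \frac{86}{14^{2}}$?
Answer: $- \frac{43}{3464300} \approx -1.2412 \cdot 10^{-5}$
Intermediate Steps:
$d{\left(Q \right)} = - \frac{43}{98}$ ($d{\left(Q \right)} = - \frac{86}{196} = \left(-86\right) \frac{1}{196} = - \frac{43}{98}$)
$\frac{d{\left(-109 \right)}}{35350} = - \frac{43}{98 \cdot 35350} = \left(- \frac{43}{98}\right) \frac{1}{35350} = - \frac{43}{3464300}$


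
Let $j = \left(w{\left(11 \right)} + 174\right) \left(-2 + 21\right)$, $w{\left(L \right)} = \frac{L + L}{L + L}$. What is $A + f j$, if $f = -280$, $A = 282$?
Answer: $-930718$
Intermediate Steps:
$w{\left(L \right)} = 1$ ($w{\left(L \right)} = \frac{2 L}{2 L} = 2 L \frac{1}{2 L} = 1$)
$j = 3325$ ($j = \left(1 + 174\right) \left(-2 + 21\right) = 175 \cdot 19 = 3325$)
$A + f j = 282 - 931000 = -930718$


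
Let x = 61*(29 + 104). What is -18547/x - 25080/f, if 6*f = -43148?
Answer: 15020653/12502133 ≈ 1.2014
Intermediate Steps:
f = -21574/3 (f = (⅙)*(-43148) = -21574/3 ≈ -7191.3)
x = 8113 (x = 61*133 = 8113)
-18547/x - 25080/f = -18547/8113 - 25080/(-21574/3) = -18547*1/8113 - 25080*(-3/21574) = -18547/8113 + 37620/10787 = 15020653/12502133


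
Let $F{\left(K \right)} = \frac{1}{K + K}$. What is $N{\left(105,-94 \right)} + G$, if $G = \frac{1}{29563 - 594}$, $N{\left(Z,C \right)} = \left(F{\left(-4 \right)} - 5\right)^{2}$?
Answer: $\frac{48696953}{1854016} \approx 26.266$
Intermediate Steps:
$F{\left(K \right)} = \frac{1}{2 K}$
$N{\left(Z,C \right)} = \frac{1681}{64}$ ($N{\left(Z,C \right)} = \left(\frac{1}{2 \left(-4\right)} - 5\right)^{2} = \left(\frac{1}{2} \left(- \frac{1}{4}\right) - 5\right)^{2} = \left(- \frac{1}{8} - 5\right)^{2} = \left(- \frac{41}{8}\right)^{2} = \frac{1681}{64}$)
$G = \frac{1}{28969} \approx 3.452 \cdot 10^{-5}$
$N{\left(105,-94 \right)} + G = \frac{1681}{64} + \frac{1}{28969} = \frac{48696953}{1854016}$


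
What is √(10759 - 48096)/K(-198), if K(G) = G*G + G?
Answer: I*√37337/39006 ≈ 0.0049538*I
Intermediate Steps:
K(G) = G + G² (K(G) = G² + G = G + G²)
√(10759 - 48096)/K(-198) = √(10759 - 48096)/((-198*(1 - 198))) = √(-37337)/((-198*(-197))) = (I*√37337)/39006 = (I*√37337)*(1/39006) = I*√37337/39006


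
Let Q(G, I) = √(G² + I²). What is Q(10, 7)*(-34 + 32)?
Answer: -2*√149 ≈ -24.413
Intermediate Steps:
Q(10, 7)*(-34 + 32) = √(10² + 7²)*(-34 + 32) = √(100 + 49)*(-2) = √149*(-2) = -2*√149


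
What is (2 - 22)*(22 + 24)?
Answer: -920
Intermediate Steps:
(2 - 22)*(22 + 24) = -20*46 = -920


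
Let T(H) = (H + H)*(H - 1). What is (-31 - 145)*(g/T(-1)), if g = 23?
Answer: -1012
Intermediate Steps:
T(H) = 2*H*(-1 + H) (T(H) = (2*H)*(-1 + H) = 2*H*(-1 + H))
(-31 - 145)*(g/T(-1)) = (-31 - 145)*(23/((2*(-1)*(-1 - 1)))) = -4048/(2*(-1)*(-2)) = -4048/4 = -176*23/4 = -1012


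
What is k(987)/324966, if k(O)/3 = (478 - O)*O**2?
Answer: -495852021/108322 ≈ -4577.6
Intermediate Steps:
k(O) = 3*O**2*(478 - O) (k(O) = 3*((478 - O)*O**2) = 3*(O**2*(478 - O)) = 3*O**2*(478 - O))
k(987)/324966 = (3*987**2*(478 - 1*987))/324966 = (3*974169*(478 - 987))*(1/324966) = (3*974169*(-509))*(1/324966) = -1487556063*1/324966 = -495852021/108322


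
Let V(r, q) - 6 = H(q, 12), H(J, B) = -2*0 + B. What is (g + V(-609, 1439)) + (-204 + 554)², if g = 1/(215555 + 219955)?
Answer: 53357814181/435510 ≈ 1.2252e+5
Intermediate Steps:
H(J, B) = B (H(J, B) = 0 + B = B)
V(r, q) = 18 (V(r, q) = 6 + 12 = 18)
g = 1/435510 ≈ 2.2962e-6
(g + V(-609, 1439)) + (-204 + 554)² = (1/435510 + 18) + (-204 + 554)² = 7839181/435510 + 350² = 7839181/435510 + 122500 = 53357814181/435510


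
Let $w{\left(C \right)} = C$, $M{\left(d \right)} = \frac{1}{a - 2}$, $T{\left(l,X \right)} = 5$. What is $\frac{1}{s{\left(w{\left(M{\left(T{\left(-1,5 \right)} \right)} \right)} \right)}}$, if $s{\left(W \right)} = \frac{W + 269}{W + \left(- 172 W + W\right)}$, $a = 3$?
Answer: $- \frac{17}{27} \approx -0.62963$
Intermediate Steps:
$M{\left(d \right)} = 1$ ($M{\left(d \right)} = \frac{1}{3 - 2} = 1^{-1} = 1$)
$s{\left(W \right)} = - \frac{269 + W}{170 W}$ ($s{\left(W \right)} = \frac{269 + W}{W - 171 W} = \frac{269 + W}{\left(-170\right) W} = \left(269 + W\right) \left(- \frac{1}{170 W}\right) = - \frac{269 + W}{170 W}$)
$\frac{1}{s{\left(w{\left(M{\left(T{\left(-1,5 \right)} \right)} \right)} \right)}} = \frac{1}{\frac{1}{170} \cdot 1^{-1} \left(-269 - 1\right)} = \frac{1}{\frac{1}{170} \cdot 1 \left(-269 - 1\right)} = \frac{1}{\frac{1}{170} \cdot 1 \left(-270\right)} = \frac{1}{- \frac{27}{17}} = - \frac{17}{27}$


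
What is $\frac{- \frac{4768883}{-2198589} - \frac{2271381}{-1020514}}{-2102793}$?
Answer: $- \frac{1408649306753}{674002489074843654} \approx -2.09 \cdot 10^{-6}$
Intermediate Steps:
$\frac{- \frac{4768883}{-2198589} - \frac{2271381}{-1020514}}{-2102793} = \left(\left(-4768883\right) \left(- \frac{1}{2198589}\right) - - \frac{2271381}{1020514}\right) \left(- \frac{1}{2102793}\right) = \left(\frac{4768883}{2198589} + \frac{2271381}{1020514}\right) \left(- \frac{1}{2102793}\right) = \frac{9860545147271}{2243690854746} \left(- \frac{1}{2102793}\right) = - \frac{1408649306753}{674002489074843654}$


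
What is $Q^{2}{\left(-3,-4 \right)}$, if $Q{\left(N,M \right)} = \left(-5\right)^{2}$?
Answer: $625$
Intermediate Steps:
$Q{\left(N,M \right)} = 25$
$Q^{2}{\left(-3,-4 \right)} = 25^{2} = 625$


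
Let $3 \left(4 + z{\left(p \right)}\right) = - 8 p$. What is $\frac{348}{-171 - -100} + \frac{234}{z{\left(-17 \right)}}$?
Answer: $\frac{3345}{4402} \approx 0.75988$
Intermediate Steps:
$z{\left(p \right)} = -4 - \frac{8 p}{3}$ ($z{\left(p \right)} = -4 + \frac{\left(-8\right) p}{3} = -4 - \frac{8 p}{3}$)
$\frac{348}{-171 - -100} + \frac{234}{z{\left(-17 \right)}} = \frac{348}{-171 - -100} + \frac{234}{-4 - - \frac{136}{3}} = \frac{348}{-171 + 100} + \frac{234}{-4 + \frac{136}{3}} = \frac{348}{-71} + \frac{234}{\frac{124}{3}} = 348 \left(- \frac{1}{71}\right) + 234 \cdot \frac{3}{124} = - \frac{348}{71} + \frac{351}{62} = \frac{3345}{4402}$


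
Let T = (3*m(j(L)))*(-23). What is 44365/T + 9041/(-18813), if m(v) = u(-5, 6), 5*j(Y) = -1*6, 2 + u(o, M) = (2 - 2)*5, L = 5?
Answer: 277797029/865398 ≈ 321.00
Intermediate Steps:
u(o, M) = -2 (u(o, M) = -2 + (2 - 2)*5 = -2 + 0*5 = -2 + 0 = -2)
j(Y) = -6/5 (j(Y) = (-1*6)/5 = (⅕)*(-6) = -6/5)
m(v) = -2
T = 138 (T = (3*(-2))*(-23) = -6*(-23) = 138)
44365/T + 9041/(-18813) = 44365/138 + 9041/(-18813) = 44365*(1/138) + 9041*(-1/18813) = 44365/138 - 9041/18813 = 277797029/865398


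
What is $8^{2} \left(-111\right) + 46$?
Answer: $-7058$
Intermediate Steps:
$8^{2} \left(-111\right) + 46 = 64 \left(-111\right) + 46 = -7104 + 46 = -7058$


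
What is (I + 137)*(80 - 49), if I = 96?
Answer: 7223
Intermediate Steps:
(I + 137)*(80 - 49) = (96 + 137)*(80 - 49) = 233*31 = 7223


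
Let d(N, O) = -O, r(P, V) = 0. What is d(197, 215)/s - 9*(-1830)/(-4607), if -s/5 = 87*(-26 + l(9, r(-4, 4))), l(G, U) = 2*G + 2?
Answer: -8795441/2404854 ≈ -3.6574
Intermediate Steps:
l(G, U) = 2 + 2*G
s = 2610 (s = -435*(-26 + (2 + 2*9)) = -435*(-26 + (2 + 18)) = -435*(-26 + 20) = -435*(-6) = -5*(-522) = 2610)
d(197, 215)/s - 9*(-1830)/(-4607) = -1*215/2610 - 9*(-1830)/(-4607) = -215*1/2610 + 16470*(-1/4607) = -43/522 - 16470/4607 = -8795441/2404854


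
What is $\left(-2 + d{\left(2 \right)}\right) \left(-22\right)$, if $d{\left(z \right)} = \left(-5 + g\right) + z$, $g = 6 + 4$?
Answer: $-110$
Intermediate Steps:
$g = 10$
$d{\left(z \right)} = 5 + z$ ($d{\left(z \right)} = \left(-5 + 10\right) + z = 5 + z$)
$\left(-2 + d{\left(2 \right)}\right) \left(-22\right) = \left(-2 + \left(5 + 2\right)\right) \left(-22\right) = \left(-2 + 7\right) \left(-22\right) = 5 \left(-22\right) = -110$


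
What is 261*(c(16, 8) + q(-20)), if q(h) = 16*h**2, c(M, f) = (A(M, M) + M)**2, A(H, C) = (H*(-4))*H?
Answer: 266863104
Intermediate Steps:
A(H, C) = -4*H**2 (A(H, C) = (-4*H)*H = -4*H**2)
c(M, f) = (M - 4*M**2)**2 (c(M, f) = (-4*M**2 + M)**2 = (M - 4*M**2)**2)
261*(c(16, 8) + q(-20)) = 261*(16**2*(-1 + 4*16)**2 + 16*(-20)**2) = 261*(256*(-1 + 64)**2 + 16*400) = 261*(256*63**2 + 6400) = 261*(256*3969 + 6400) = 261*(1016064 + 6400) = 261*1022464 = 266863104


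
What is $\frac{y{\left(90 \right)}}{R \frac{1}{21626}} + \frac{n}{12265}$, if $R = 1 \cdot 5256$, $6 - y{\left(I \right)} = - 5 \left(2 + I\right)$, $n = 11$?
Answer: $\frac{2809164649}{1465110} \approx 1917.4$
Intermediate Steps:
$y{\left(I \right)} = 16 + 5 I$ ($y{\left(I \right)} = 6 - - 5 \left(2 + I\right) = 6 - \left(-10 - 5 I\right) = 6 + \left(10 + 5 I\right) = 16 + 5 I$)
$R = 5256$
$\frac{y{\left(90 \right)}}{R \frac{1}{21626}} + \frac{n}{12265} = \frac{16 + 5 \cdot 90}{5256 \cdot \frac{1}{21626}} + \frac{11}{12265} = \frac{16 + 450}{5256 \cdot \frac{1}{21626}} + 11 \cdot \frac{1}{12265} = \frac{466}{\frac{2628}{10813}} + \frac{1}{1115} = 466 \cdot \frac{10813}{2628} + \frac{1}{1115} = \frac{2519429}{1314} + \frac{1}{1115} = \frac{2809164649}{1465110}$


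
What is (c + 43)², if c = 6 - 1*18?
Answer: 961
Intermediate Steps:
c = -12 (c = 6 - 18 = -12)
(c + 43)² = (-12 + 43)² = 31² = 961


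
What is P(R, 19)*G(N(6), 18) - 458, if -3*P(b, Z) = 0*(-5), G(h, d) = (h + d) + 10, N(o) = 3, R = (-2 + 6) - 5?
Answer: -458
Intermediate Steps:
R = -1 (R = 4 - 5 = -1)
G(h, d) = 10 + d + h (G(h, d) = (d + h) + 10 = 10 + d + h)
P(b, Z) = 0 (P(b, Z) = -0*(-5) = -1/3*0 = 0)
P(R, 19)*G(N(6), 18) - 458 = 0*(10 + 18 + 3) - 458 = 0*31 - 458 = 0 - 458 = -458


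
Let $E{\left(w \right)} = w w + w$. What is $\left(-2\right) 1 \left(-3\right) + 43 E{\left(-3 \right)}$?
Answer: $264$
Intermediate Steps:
$E{\left(w \right)} = w + w^{2}$ ($E{\left(w \right)} = w^{2} + w = w + w^{2}$)
$\left(-2\right) 1 \left(-3\right) + 43 E{\left(-3 \right)} = \left(-2\right) 1 \left(-3\right) + 43 \left(- 3 \left(1 - 3\right)\right) = \left(-2\right) \left(-3\right) + 43 \left(\left(-3\right) \left(-2\right)\right) = 6 + 43 \cdot 6 = 6 + 258 = 264$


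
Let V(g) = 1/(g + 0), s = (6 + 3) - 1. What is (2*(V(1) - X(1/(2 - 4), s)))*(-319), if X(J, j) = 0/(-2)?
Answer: -638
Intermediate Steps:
s = 8 (s = 9 - 1 = 8)
V(g) = 1/g
X(J, j) = 0 (X(J, j) = 0*(-1/2) = 0)
(2*(V(1) - X(1/(2 - 4), s)))*(-319) = (2*(1/1 - 1*0))*(-319) = (2*(1 + 0))*(-319) = (2*1)*(-319) = 2*(-319) = -638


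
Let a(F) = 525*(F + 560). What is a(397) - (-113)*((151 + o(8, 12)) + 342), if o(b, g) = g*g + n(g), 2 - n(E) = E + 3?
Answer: 572937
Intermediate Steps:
n(E) = -1 - E (n(E) = 2 - (E + 3) = 2 - (3 + E) = 2 + (-3 - E) = -1 - E)
o(b, g) = -1 + g² - g (o(b, g) = g*g + (-1 - g) = g² + (-1 - g) = -1 + g² - g)
a(F) = 294000 + 525*F (a(F) = 525*(560 + F) = 294000 + 525*F)
a(397) - (-113)*((151 + o(8, 12)) + 342) = (294000 + 525*397) - (-113)*((151 + (-1 + 12² - 1*12)) + 342) = (294000 + 208425) - (-113)*((151 + (-1 + 144 - 12)) + 342) = 502425 - (-113)*((151 + 131) + 342) = 502425 - (-113)*(282 + 342) = 502425 - (-113)*624 = 502425 - 1*(-70512) = 502425 + 70512 = 572937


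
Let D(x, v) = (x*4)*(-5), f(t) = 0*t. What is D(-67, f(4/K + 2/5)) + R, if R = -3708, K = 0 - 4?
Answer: -2368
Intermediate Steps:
K = -4
f(t) = 0
D(x, v) = -20*x (D(x, v) = (4*x)*(-5) = -20*x)
D(-67, f(4/K + 2/5)) + R = -20*(-67) - 3708 = 1340 - 3708 = -2368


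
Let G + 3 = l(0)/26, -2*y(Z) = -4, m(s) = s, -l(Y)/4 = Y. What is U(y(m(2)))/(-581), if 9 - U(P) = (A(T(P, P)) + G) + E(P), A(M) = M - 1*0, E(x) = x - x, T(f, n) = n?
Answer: -10/581 ≈ -0.017212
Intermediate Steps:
l(Y) = -4*Y
y(Z) = 2 (y(Z) = -1/2*(-4) = 2)
E(x) = 0
G = -3 (G = -3 - 4*0/26 = -3 + 0*(1/26) = -3 + 0 = -3)
A(M) = M (A(M) = M + 0 = M)
U(P) = 12 - P (U(P) = 9 - ((P - 3) + 0) = 9 - ((-3 + P) + 0) = 9 - (-3 + P) = 9 + (3 - P) = 12 - P)
U(y(m(2)))/(-581) = (12 - 1*2)/(-581) = (12 - 2)*(-1/581) = 10*(-1/581) = -10/581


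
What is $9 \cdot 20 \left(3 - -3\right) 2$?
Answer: $2160$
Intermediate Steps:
$9 \cdot 20 \left(3 - -3\right) 2 = 180 \left(3 + 3\right) 2 = 180 \cdot 6 \cdot 2 = 180 \cdot 12 = 2160$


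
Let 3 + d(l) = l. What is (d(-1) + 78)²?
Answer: 5476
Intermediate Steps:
d(l) = -3 + l
(d(-1) + 78)² = ((-3 - 1) + 78)² = (-4 + 78)² = 74² = 5476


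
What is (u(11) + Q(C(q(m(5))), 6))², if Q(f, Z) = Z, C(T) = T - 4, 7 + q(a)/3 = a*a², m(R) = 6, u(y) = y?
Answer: 289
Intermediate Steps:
q(a) = -21 + 3*a³ (q(a) = -21 + 3*(a*a²) = -21 + 3*a³)
C(T) = -4 + T
(u(11) + Q(C(q(m(5))), 6))² = (11 + 6)² = 17² = 289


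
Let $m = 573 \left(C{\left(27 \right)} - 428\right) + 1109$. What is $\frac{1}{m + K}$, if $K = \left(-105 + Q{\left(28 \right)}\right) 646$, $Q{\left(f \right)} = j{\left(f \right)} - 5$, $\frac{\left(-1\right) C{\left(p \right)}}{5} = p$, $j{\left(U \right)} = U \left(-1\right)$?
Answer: $- \frac{1}{410638} \approx -2.4352 \cdot 10^{-6}$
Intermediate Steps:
$j{\left(U \right)} = - U$
$C{\left(p \right)} = - 5 p$
$Q{\left(f \right)} = -5 - f$ ($Q{\left(f \right)} = - f - 5 = -5 - f$)
$K = -89148$ ($K = \left(-105 - 33\right) 646 = \left(-138\right) 646 = -89148$)
$m = -321490$ ($m = 573 \left(\left(-5\right) 27 - 428\right) + 1109 = 573 \left(-135 - 428\right) + 1109 = 573 \left(-563\right) + 1109 = -322599 + 1109 = -321490$)
$\frac{1}{m + K} = \frac{1}{-321490 - 89148} = \frac{1}{-410638} = - \frac{1}{410638}$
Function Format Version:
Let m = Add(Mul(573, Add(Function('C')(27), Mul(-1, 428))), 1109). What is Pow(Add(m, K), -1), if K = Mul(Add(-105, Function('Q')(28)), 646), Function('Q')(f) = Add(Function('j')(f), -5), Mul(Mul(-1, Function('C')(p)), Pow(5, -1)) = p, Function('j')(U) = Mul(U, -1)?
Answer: Rational(-1, 410638) ≈ -2.4352e-6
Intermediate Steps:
Function('j')(U) = Mul(-1, U)
Function('C')(p) = Mul(-5, p)
Function('Q')(f) = Add(-5, Mul(-1, f)) (Function('Q')(f) = Add(Mul(-1, f), -5) = Add(-5, Mul(-1, f)))
K = -89148 (K = Mul(Add(-105, Add(-5, Mul(-1, 28))), 646) = Mul(Add(-105, Add(-5, -28)), 646) = Mul(Add(-105, -33), 646) = Mul(-138, 646) = -89148)
m = -321490 (m = Add(Mul(573, Add(Mul(-5, 27), Mul(-1, 428))), 1109) = Add(Mul(573, Add(-135, -428)), 1109) = Add(Mul(573, -563), 1109) = Add(-322599, 1109) = -321490)
Pow(Add(m, K), -1) = Pow(Add(-321490, -89148), -1) = Pow(-410638, -1) = Rational(-1, 410638)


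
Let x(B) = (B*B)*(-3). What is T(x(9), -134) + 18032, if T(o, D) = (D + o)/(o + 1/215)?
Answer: 942144863/52244 ≈ 18034.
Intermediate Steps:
x(B) = -3*B² (x(B) = B²*(-3) = -3*B²)
T(o, D) = (D + o)/(1/215 + o) (T(o, D) = (D + o)/(o + 1/215) = (D + o)/(1/215 + o))
T(x(9), -134) + 18032 = 215*(-134 - 3*9²)/(1 + 215*(-3*9²)) + 18032 = 215*(-134 - 3*81)/(1 + 215*(-3*81)) + 18032 = 215*(-134 - 243)/(1 + 215*(-243)) + 18032 = 215*(-377)/(1 - 52245) + 18032 = 215*(-377)/(-52244) + 18032 = 215*(-1/52244)*(-377) + 18032 = 81055/52244 + 18032 = 942144863/52244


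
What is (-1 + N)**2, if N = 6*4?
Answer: 529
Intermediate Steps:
N = 24
(-1 + N)**2 = (-1 + 24)**2 = 23**2 = 529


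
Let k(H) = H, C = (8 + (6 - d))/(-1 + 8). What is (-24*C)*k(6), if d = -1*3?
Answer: -2448/7 ≈ -349.71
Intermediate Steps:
d = -3
C = 17/7 (C = (8 + (6 - 1*(-3)))/(-1 + 8) = (8 + (6 + 3))/7 = (8 + 9)*(⅐) = 17*(⅐) = 17/7 ≈ 2.4286)
(-24*C)*k(6) = -24*17/7*6 = -408/7*6 = -2448/7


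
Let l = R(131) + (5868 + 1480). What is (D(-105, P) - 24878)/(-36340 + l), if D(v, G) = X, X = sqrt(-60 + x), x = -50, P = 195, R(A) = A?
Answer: 3554/4123 - I*sqrt(110)/28861 ≈ 0.86199 - 0.0003634*I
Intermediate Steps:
l = 7479 (l = 131 + (5868 + 1480) = 131 + 7348 = 7479)
X = I*sqrt(110) (X = sqrt(-60 - 50) = sqrt(-110) = I*sqrt(110) ≈ 10.488*I)
D(v, G) = I*sqrt(110)
(D(-105, P) - 24878)/(-36340 + l) = (I*sqrt(110) - 24878)/(-36340 + 7479) = (-24878 + I*sqrt(110))/(-28861) = (-24878 + I*sqrt(110))*(-1/28861) = 3554/4123 - I*sqrt(110)/28861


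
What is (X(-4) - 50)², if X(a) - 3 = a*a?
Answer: 961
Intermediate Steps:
X(a) = 3 + a² (X(a) = 3 + a*a = 3 + a²)
(X(-4) - 50)² = ((3 + (-4)²) - 50)² = ((3 + 16) - 50)² = (19 - 50)² = (-31)² = 961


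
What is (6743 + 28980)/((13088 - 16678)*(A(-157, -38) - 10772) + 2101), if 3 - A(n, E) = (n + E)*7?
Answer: 35723/33762461 ≈ 0.0010581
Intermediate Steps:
A(n, E) = 3 - 7*E - 7*n (A(n, E) = 3 - (n + E)*7 = 3 - (E + n)*7 = 3 - (7*E + 7*n) = 3 + (-7*E - 7*n) = 3 - 7*E - 7*n)
(6743 + 28980)/((13088 - 16678)*(A(-157, -38) - 10772) + 2101) = (6743 + 28980)/((13088 - 16678)*((3 - 7*(-38) - 7*(-157)) - 10772) + 2101) = 35723/(-3590*((3 + 266 + 1099) - 10772) + 2101) = 35723/(-3590*(1368 - 10772) + 2101) = 35723/(-3590*(-9404) + 2101) = 35723/(33760360 + 2101) = 35723/33762461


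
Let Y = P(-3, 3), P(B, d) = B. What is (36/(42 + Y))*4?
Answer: 48/13 ≈ 3.6923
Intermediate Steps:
Y = -3
(36/(42 + Y))*4 = (36/(42 - 3))*4 = (36/39)*4 = (36*(1/39))*4 = (12/13)*4 = 48/13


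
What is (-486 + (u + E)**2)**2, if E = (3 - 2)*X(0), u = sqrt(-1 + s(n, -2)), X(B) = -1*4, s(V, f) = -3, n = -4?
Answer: 224420 + 15168*I ≈ 2.2442e+5 + 15168.0*I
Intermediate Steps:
X(B) = -4
u = 2*I (u = sqrt(-1 - 3) = sqrt(-4) = 2*I ≈ 2.0*I)
E = -4 (E = (3 - 2)*(-4) = 1*(-4) = -4)
(-486 + (u + E)**2)**2 = (-486 + (2*I - 4)**2)**2 = (-486 + (-4 + 2*I)**2)**2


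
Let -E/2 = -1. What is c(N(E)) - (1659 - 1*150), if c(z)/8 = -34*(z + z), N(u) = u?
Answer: -2597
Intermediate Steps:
E = 2 (E = -2*(-1) = 2)
c(z) = -544*z (c(z) = 8*(-34*(z + z)) = 8*(-68*z) = -544*z)
c(N(E)) - (1659 - 1*150) = -544*2 - (1659 - 1*150) = -1088 - (1659 - 150) = -1088 - 1*1509 = -1088 - 1509 = -2597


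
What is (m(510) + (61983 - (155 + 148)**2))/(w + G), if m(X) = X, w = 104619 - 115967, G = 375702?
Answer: -14658/182177 ≈ -0.080460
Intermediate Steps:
w = -11348
(m(510) + (61983 - (155 + 148)**2))/(w + G) = (510 + (61983 - (155 + 148)**2))/(-11348 + 375702) = (510 + (61983 - 1*303**2))/364354 = (510 + (61983 - 1*91809))*(1/364354) = (510 + (61983 - 91809))*(1/364354) = (510 - 29826)*(1/364354) = -29316*1/364354 = -14658/182177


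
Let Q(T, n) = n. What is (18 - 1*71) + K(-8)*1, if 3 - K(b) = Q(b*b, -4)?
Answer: -46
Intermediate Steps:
K(b) = 7 (K(b) = 3 - 1*(-4) = 3 + 4 = 7)
(18 - 1*71) + K(-8)*1 = (18 - 1*71) + 7*1 = (18 - 71) + 7 = -53 + 7 = -46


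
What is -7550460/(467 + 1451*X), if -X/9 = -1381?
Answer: -3775230/9017473 ≈ -0.41866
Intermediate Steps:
X = 12429 (X = -9*(-1381) = 12429)
-7550460/(467 + 1451*X) = -7550460/(467 + 1451*12429) = -7550460/(467 + 18034479) = -7550460/18034946 = -7550460*1/18034946 = -3775230/9017473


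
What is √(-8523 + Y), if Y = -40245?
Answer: 8*I*√762 ≈ 220.83*I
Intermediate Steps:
√(-8523 + Y) = √(-8523 - 40245) = √(-48768) = 8*I*√762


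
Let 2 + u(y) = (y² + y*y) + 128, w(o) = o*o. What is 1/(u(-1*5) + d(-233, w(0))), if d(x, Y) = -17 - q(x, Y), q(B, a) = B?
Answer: 1/392 ≈ 0.0025510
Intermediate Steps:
w(o) = o²
d(x, Y) = -17 - x
u(y) = 126 + 2*y² (u(y) = -2 + ((y² + y*y) + 128) = -2 + ((y² + y²) + 128) = -2 + (2*y² + 128) = -2 + (128 + 2*y²) = 126 + 2*y²)
1/(u(-1*5) + d(-233, w(0))) = 1/((126 + 2*(-1*5)²) + (-17 - 1*(-233))) = 1/((126 + 2*(-5)²) + (-17 + 233)) = 1/((126 + 2*25) + 216) = 1/((126 + 50) + 216) = 1/(176 + 216) = 1/392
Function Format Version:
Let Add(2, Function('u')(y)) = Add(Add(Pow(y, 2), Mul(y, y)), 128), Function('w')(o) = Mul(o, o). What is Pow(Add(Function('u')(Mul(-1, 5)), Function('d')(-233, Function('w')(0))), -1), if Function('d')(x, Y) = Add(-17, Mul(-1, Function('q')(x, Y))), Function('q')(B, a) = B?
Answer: Rational(1, 392) ≈ 0.0025510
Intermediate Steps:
Function('w')(o) = Pow(o, 2)
Function('d')(x, Y) = Add(-17, Mul(-1, x))
Function('u')(y) = Add(126, Mul(2, Pow(y, 2))) (Function('u')(y) = Add(-2, Add(Add(Pow(y, 2), Mul(y, y)), 128)) = Add(-2, Add(Add(Pow(y, 2), Pow(y, 2)), 128)) = Add(-2, Add(Mul(2, Pow(y, 2)), 128)) = Add(-2, Add(128, Mul(2, Pow(y, 2)))) = Add(126, Mul(2, Pow(y, 2))))
Pow(Add(Function('u')(Mul(-1, 5)), Function('d')(-233, Function('w')(0))), -1) = Pow(Add(Add(126, Mul(2, Pow(Mul(-1, 5), 2))), Add(-17, Mul(-1, -233))), -1) = Pow(Add(Add(126, Mul(2, Pow(-5, 2))), Add(-17, 233)), -1) = Pow(Add(Add(126, Mul(2, 25)), 216), -1) = Pow(Add(Add(126, 50), 216), -1) = Pow(Add(176, 216), -1) = Pow(392, -1) = Rational(1, 392)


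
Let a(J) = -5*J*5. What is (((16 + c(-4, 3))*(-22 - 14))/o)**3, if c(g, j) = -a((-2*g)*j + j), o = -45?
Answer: 21116119744/125 ≈ 1.6893e+8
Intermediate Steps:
a(J) = -25*J
c(g, j) = 25*j - 50*g*j (c(g, j) = -(-25)*((-2*g)*j + j) = -(-25)*(-2*g*j + j) = -(-25)*(j - 2*g*j) = -(-25*j + 50*g*j) = 25*j - 50*g*j)
(((16 + c(-4, 3))*(-22 - 14))/o)**3 = (((16 + 25*3*(1 - 2*(-4)))*(-22 - 14))/(-45))**3 = (((16 + 25*3*(1 + 8))*(-36))*(-1/45))**3 = (((16 + 25*3*9)*(-36))*(-1/45))**3 = (((16 + 675)*(-36))*(-1/45))**3 = ((691*(-36))*(-1/45))**3 = (-24876*(-1/45))**3 = (2764/5)**3 = 21116119744/125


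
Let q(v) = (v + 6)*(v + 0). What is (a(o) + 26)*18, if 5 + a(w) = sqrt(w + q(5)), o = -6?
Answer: 504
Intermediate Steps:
q(v) = v*(6 + v) (q(v) = (6 + v)*v = v*(6 + v))
a(w) = -5 + sqrt(55 + w) (a(w) = -5 + sqrt(w + 5*(6 + 5)) = -5 + sqrt(w + 5*11) = -5 + sqrt(w + 55) = -5 + sqrt(55 + w))
(a(o) + 26)*18 = ((-5 + sqrt(55 - 6)) + 26)*18 = ((-5 + sqrt(49)) + 26)*18 = ((-5 + 7) + 26)*18 = (2 + 26)*18 = 28*18 = 504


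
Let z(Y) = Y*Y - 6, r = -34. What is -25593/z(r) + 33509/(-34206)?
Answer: -228492377/9834225 ≈ -23.234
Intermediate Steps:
z(Y) = -6 + Y**2 (z(Y) = Y**2 - 6 = -6 + Y**2)
-25593/z(r) + 33509/(-34206) = -25593/(-6 + (-34)**2) + 33509/(-34206) = -25593/(-6 + 1156) + 33509*(-1/34206) = -25593/1150 - 33509/34206 = -228492377/9834225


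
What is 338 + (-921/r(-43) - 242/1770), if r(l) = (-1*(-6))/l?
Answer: 12280903/1770 ≈ 6938.4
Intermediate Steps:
r(l) = 6/l
338 + (-921/r(-43) - 242/1770) = 338 + (-921/(6/(-43)) - 242/1770) = 338 + (-921/(6*(-1/43)) - 242*1/1770) = 338 + (-921/(-6/43) - 121/885) = 338 + (-921*(-43/6) - 121/885) = 338 + (13201/2 - 121/885) = 338 + 11682643/1770 = 12280903/1770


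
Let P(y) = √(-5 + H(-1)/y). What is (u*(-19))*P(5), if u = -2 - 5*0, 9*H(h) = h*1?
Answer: 38*I*√1130/15 ≈ 85.159*I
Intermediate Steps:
H(h) = h/9 (H(h) = (h*1)/9 = h/9)
P(y) = √(-5 - 1/(9*y)) (P(y) = √(-5 + ((⅑)*(-1))/y) = √(-5 - 1/(9*y)))
u = -2 (u = -2 + 0 = -2)
(u*(-19))*P(5) = (-2*(-19))*(√(-45 - 1/5)/3) = 38*(√(-45 - 1*⅕)/3) = 38*(√(-45 - ⅕)/3) = 38*(√(-226/5)/3) = 38*((I*√1130/5)/3) = 38*(I*√1130/15) = 38*I*√1130/15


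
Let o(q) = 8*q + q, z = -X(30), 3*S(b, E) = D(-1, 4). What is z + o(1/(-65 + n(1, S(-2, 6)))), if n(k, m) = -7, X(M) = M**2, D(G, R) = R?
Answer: -7201/8 ≈ -900.13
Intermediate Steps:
S(b, E) = 4/3 (S(b, E) = (1/3)*4 = 4/3)
z = -900 (z = -1*30**2 = -1*900 = -900)
o(q) = 9*q
z + o(1/(-65 + n(1, S(-2, 6)))) = -900 + 9/(-65 - 7) = -900 + 9/(-72) = -900 + 9*(-1/72) = -900 - 1/8 = -7201/8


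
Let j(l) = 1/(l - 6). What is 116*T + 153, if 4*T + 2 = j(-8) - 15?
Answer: -4789/14 ≈ -342.07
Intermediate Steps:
j(l) = 1/(-6 + l)
T = -239/56 (T = -½ + (1/(-6 - 8) - 15)/4 = -½ + (1/(-14) - 15)/4 = -½ + (-1/14 - 15)/4 = -½ + (¼)*(-211/14) = -½ - 211/56 = -239/56 ≈ -4.2679)
116*T + 153 = 116*(-239/56) + 153 = -6931/14 + 153 = -4789/14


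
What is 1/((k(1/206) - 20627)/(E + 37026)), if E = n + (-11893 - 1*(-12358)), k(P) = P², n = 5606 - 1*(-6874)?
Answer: -2120569356/875327371 ≈ -2.4226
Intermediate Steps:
n = 12480 (n = 5606 + 6874 = 12480)
E = 12945 (E = 12480 + (-11893 - 1*(-12358)) = 12480 + (-11893 + 12358) = 12480 + 465 = 12945)
1/((k(1/206) - 20627)/(E + 37026)) = 1/(((1/206)² - 20627)/(12945 + 37026)) = 1/(((1/206)² - 20627)/49971) = 1/((1/42436 - 20627)*(1/49971)) = 1/(-875327371/42436*1/49971) = 1/(-875327371/2120569356) = -2120569356/875327371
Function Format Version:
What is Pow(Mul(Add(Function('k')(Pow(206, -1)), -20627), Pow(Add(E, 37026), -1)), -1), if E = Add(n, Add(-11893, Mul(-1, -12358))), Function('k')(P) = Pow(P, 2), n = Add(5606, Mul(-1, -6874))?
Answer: Rational(-2120569356, 875327371) ≈ -2.4226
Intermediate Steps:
n = 12480 (n = Add(5606, 6874) = 12480)
E = 12945 (E = Add(12480, Add(-11893, Mul(-1, -12358))) = Add(12480, Add(-11893, 12358)) = Add(12480, 465) = 12945)
Pow(Mul(Add(Function('k')(Pow(206, -1)), -20627), Pow(Add(E, 37026), -1)), -1) = Pow(Mul(Add(Pow(Pow(206, -1), 2), -20627), Pow(Add(12945, 37026), -1)), -1) = Pow(Mul(Add(Pow(Rational(1, 206), 2), -20627), Pow(49971, -1)), -1) = Pow(Mul(Add(Rational(1, 42436), -20627), Rational(1, 49971)), -1) = Pow(Mul(Rational(-875327371, 42436), Rational(1, 49971)), -1) = Pow(Rational(-875327371, 2120569356), -1) = Rational(-2120569356, 875327371)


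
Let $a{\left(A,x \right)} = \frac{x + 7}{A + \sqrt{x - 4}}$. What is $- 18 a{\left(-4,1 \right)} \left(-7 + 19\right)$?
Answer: $\frac{6912}{19} + \frac{1728 i \sqrt{3}}{19} \approx 363.79 + 157.53 i$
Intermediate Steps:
$a{\left(A,x \right)} = \frac{7 + x}{A + \sqrt{-4 + x}}$
$- 18 a{\left(-4,1 \right)} \left(-7 + 19\right) = - 18 \frac{7 + 1}{-4 + \sqrt{-4 + 1}} \left(-7 + 19\right) = - 18 \frac{1}{-4 + \sqrt{-3}} \cdot 8 \cdot 12 = - 18 \frac{1}{-4 + i \sqrt{3}} \cdot 8 \cdot 12 = - 18 \frac{8}{-4 + i \sqrt{3}} \cdot 12 = - \frac{144}{-4 + i \sqrt{3}} \cdot 12 = - \frac{1728}{-4 + i \sqrt{3}}$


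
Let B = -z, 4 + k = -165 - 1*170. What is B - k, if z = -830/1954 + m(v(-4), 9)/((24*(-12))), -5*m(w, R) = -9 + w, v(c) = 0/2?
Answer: 53059857/156320 ≈ 339.43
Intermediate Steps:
v(c) = 0 (v(c) = 0*(½) = 0)
k = -339 (k = -4 + (-165 - 1*170) = -4 + (-165 - 170) = -4 - 335 = -339)
m(w, R) = 9/5 - w/5 (m(w, R) = -(-9 + w)/5 = 9/5 - w/5)
z = -67377/156320 (z = -830/1954 + (9/5 - ⅕*0)/((24*(-12))) = -830*1/1954 + (9/5 + 0)/(-288) = -415/977 + (9/5)*(-1/288) = -415/977 - 1/160 = -67377/156320 ≈ -0.43102)
B = 67377/156320 (B = -1*(-67377/156320) = 67377/156320 ≈ 0.43102)
B - k = 67377/156320 - 1*(-339) = 67377/156320 + 339 = 53059857/156320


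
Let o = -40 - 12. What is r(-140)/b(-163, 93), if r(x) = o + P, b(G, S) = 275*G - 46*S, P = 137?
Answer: -85/49103 ≈ -0.0017311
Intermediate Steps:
o = -52
b(G, S) = -46*S + 275*G
r(x) = 85 (r(x) = -52 + 137 = 85)
r(-140)/b(-163, 93) = 85/(-46*93 + 275*(-163)) = 85/(-4278 - 44825) = 85/(-49103) = 85*(-1/49103) = -85/49103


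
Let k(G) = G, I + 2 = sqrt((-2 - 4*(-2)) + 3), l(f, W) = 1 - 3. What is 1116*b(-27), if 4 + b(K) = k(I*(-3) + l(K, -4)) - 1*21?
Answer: -33480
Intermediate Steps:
l(f, W) = -2
I = 1 (I = -2 + sqrt((-2 - 4*(-2)) + 3) = -2 + sqrt((-2 + 8) + 3) = -2 + sqrt(6 + 3) = -2 + sqrt(9) = -2 + 3 = 1)
b(K) = -30 (b(K) = -4 + ((1*(-3) - 2) - 1*21) = -4 + ((-3 - 2) - 21) = -4 + (-5 - 21) = -4 - 26 = -30)
1116*b(-27) = 1116*(-30) = -33480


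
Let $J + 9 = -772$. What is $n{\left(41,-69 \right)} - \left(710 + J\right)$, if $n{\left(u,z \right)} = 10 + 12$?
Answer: $93$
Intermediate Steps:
$J = -781$ ($J = -9 - 772 = -781$)
$n{\left(u,z \right)} = 22$
$n{\left(41,-69 \right)} - \left(710 + J\right) = 22 - -71 = 22 + \left(\left(-1252 + 781\right) + 542\right) = 22 + \left(-471 + 542\right) = 22 + 71 = 93$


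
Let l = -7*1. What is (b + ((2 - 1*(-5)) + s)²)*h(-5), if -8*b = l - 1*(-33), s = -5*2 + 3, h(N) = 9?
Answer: -117/4 ≈ -29.250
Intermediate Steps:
l = -7
s = -7 (s = -10 + 3 = -7)
b = -13/4 (b = -(-7 - 1*(-33))/8 = -(-7 + 33)/8 = -⅛*26 = -13/4 ≈ -3.2500)
(b + ((2 - 1*(-5)) + s)²)*h(-5) = (-13/4 + ((2 - 1*(-5)) - 7)²)*9 = (-13/4 + ((2 + 5) - 7)²)*9 = (-13/4 + (7 - 7)²)*9 = (-13/4 + 0²)*9 = (-13/4 + 0)*9 = -13/4*9 = -117/4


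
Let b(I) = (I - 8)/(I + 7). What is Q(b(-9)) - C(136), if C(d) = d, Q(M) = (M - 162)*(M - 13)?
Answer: 2219/4 ≈ 554.75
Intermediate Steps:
b(I) = (-8 + I)/(7 + I)
Q(M) = (-162 + M)*(-13 + M)
Q(b(-9)) - C(136) = (2106 + ((-8 - 9)/(7 - 9))**2 - 175*(-8 - 9)/(7 - 9)) - 1*136 = (2106 + (-17/(-2))**2 - 175*(-17)/(-2)) - 136 = (2106 + (-1/2*(-17))**2 - (-175)*(-17)/2) - 136 = (2106 + (17/2)**2 - 175*17/2) - 136 = (2106 + 289/4 - 2975/2) - 136 = 2763/4 - 136 = 2219/4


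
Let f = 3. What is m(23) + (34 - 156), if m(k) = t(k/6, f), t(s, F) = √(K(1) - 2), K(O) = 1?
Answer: -122 + I ≈ -122.0 + 1.0*I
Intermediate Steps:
t(s, F) = I (t(s, F) = √(1 - 2) = √(-1) = I)
m(k) = I
m(23) + (34 - 156) = I + (34 - 156) = I - 122 = -122 + I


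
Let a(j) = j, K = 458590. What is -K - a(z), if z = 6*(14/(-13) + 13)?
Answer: -5962600/13 ≈ -4.5866e+5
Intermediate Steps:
z = 930/13 (z = 6*(14*(-1/13) + 13) = 6*(-14/13 + 13) = 6*(155/13) = 930/13 ≈ 71.538)
-K - a(z) = -1*458590 - 1*930/13 = -458590 - 930/13 = -5962600/13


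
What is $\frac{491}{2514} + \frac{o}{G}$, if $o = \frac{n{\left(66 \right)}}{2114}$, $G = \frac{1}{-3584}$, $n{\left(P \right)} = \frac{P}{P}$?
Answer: $- \frac{569443}{379614} \approx -1.5001$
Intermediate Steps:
$n{\left(P \right)} = 1$
$G = - \frac{1}{3584} \approx -0.00027902$
$o = \frac{1}{2114}$ ($o = 1 \cdot \frac{1}{2114} = \frac{1}{2114} \approx 0.00047304$)
$\frac{491}{2514} + \frac{o}{G} = \frac{491}{2514} + \frac{1}{2114 \left(- \frac{1}{3584}\right)} = 491 \cdot \frac{1}{2514} + \frac{1}{2114} \left(-3584\right) = \frac{491}{2514} - \frac{256}{151} = - \frac{569443}{379614}$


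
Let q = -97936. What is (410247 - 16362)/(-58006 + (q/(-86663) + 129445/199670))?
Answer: -454385767773390/66913674747607 ≈ -6.7906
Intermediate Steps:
(410247 - 16362)/(-58006 + (q/(-86663) + 129445/199670)) = (410247 - 16362)/(-58006 + (-97936/(-86663) + 129445/199670)) = 393885/(-58006 + (-97936*(-1/86663) + 129445*(1/199670))) = 393885/(-58006 + (97936/86663 + 25889/39934)) = 393885/(-58006 + 6154594631/3460800242) = 393885/(-200741024242821/3460800242) = 393885*(-3460800242/200741024242821) = -454385767773390/66913674747607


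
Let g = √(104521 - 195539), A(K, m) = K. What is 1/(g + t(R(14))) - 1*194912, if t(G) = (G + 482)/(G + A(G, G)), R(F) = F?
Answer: (-1364384*√91018 + 24169081*I)/(-124*I + 7*√91018) ≈ -1.9491e+5 - 0.0033035*I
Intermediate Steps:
g = I*√91018 (g = √(-91018) = I*√91018 ≈ 301.69*I)
t(G) = (482 + G)/(2*G) (t(G) = (G + 482)/(G + G) = (482 + G)/((2*G)) = (482 + G)*(1/(2*G)) = (482 + G)/(2*G))
1/(g + t(R(14))) - 1*194912 = 1/(I*√91018 + (½)*(482 + 14)/14) - 1*194912 = 1/(I*√91018 + (½)*(1/14)*496) - 194912 = 1/(I*√91018 + 124/7) - 194912 = 1/(124/7 + I*√91018) - 194912 = -194912 + 1/(124/7 + I*√91018)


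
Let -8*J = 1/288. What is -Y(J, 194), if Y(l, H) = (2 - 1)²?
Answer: -1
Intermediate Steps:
J = -1/2304 (J = -⅛/288 = -⅛*1/288 = -1/2304 ≈ -0.00043403)
Y(l, H) = 1 (Y(l, H) = 1² = 1)
-Y(J, 194) = -1*1 = -1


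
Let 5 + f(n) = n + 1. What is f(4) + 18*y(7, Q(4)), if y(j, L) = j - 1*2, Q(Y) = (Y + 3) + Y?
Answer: 90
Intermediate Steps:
f(n) = -4 + n (f(n) = -5 + (n + 1) = -5 + (1 + n) = -4 + n)
Q(Y) = 3 + 2*Y (Q(Y) = (3 + Y) + Y = 3 + 2*Y)
y(j, L) = -2 + j (y(j, L) = j - 2 = -2 + j)
f(4) + 18*y(7, Q(4)) = (-4 + 4) + 18*(-2 + 7) = 0 + 18*5 = 0 + 90 = 90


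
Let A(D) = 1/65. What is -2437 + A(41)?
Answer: -158404/65 ≈ -2437.0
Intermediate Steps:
A(D) = 1/65
-2437 + A(41) = -2437 + 1/65 = -158404/65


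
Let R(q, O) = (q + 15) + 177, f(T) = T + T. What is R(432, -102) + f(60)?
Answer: 744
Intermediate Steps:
f(T) = 2*T
R(q, O) = 192 + q (R(q, O) = (15 + q) + 177 = 192 + q)
R(432, -102) + f(60) = (192 + 432) + 2*60 = 624 + 120 = 744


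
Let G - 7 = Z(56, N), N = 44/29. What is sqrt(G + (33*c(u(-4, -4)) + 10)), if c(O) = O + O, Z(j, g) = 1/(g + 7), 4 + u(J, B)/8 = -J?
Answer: 2*sqrt(261079)/247 ≈ 4.1373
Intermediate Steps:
u(J, B) = -32 - 8*J (u(J, B) = -32 + 8*(-J) = -32 - 8*J)
N = 44/29 (N = 44*(1/29) = 44/29 ≈ 1.5172)
Z(j, g) = 1/(7 + g)
c(O) = 2*O
G = 1758/247 (G = 7 + 1/(7 + 44/29) = 7 + 1/(247/29) = 7 + 29/247 = 1758/247 ≈ 7.1174)
sqrt(G + (33*c(u(-4, -4)) + 10)) = sqrt(1758/247 + (33*(2*(-32 - 8*(-4))) + 10)) = sqrt(1758/247 + (33*(2*(-32 + 32)) + 10)) = sqrt(1758/247 + (33*(2*0) + 10)) = sqrt(1758/247 + (33*0 + 10)) = sqrt(1758/247 + (0 + 10)) = sqrt(1758/247 + 10) = sqrt(4228/247) = 2*sqrt(261079)/247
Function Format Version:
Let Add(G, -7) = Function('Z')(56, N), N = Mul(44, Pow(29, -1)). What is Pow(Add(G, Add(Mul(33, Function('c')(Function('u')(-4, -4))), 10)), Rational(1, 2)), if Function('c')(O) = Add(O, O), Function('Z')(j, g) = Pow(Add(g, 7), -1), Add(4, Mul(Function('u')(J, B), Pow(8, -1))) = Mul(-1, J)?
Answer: Mul(Rational(2, 247), Pow(261079, Rational(1, 2))) ≈ 4.1373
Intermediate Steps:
Function('u')(J, B) = Add(-32, Mul(-8, J)) (Function('u')(J, B) = Add(-32, Mul(8, Mul(-1, J))) = Add(-32, Mul(-8, J)))
N = Rational(44, 29) (N = Mul(44, Rational(1, 29)) = Rational(44, 29) ≈ 1.5172)
Function('Z')(j, g) = Pow(Add(7, g), -1)
Function('c')(O) = Mul(2, O)
G = Rational(1758, 247) (G = Add(7, Pow(Add(7, Rational(44, 29)), -1)) = Add(7, Pow(Rational(247, 29), -1)) = Add(7, Rational(29, 247)) = Rational(1758, 247) ≈ 7.1174)
Pow(Add(G, Add(Mul(33, Function('c')(Function('u')(-4, -4))), 10)), Rational(1, 2)) = Pow(Add(Rational(1758, 247), Add(Mul(33, Mul(2, Add(-32, Mul(-8, -4)))), 10)), Rational(1, 2)) = Pow(Add(Rational(1758, 247), Add(Mul(33, Mul(2, Add(-32, 32))), 10)), Rational(1, 2)) = Pow(Add(Rational(1758, 247), Add(Mul(33, Mul(2, 0)), 10)), Rational(1, 2)) = Pow(Add(Rational(1758, 247), Add(Mul(33, 0), 10)), Rational(1, 2)) = Pow(Add(Rational(1758, 247), Add(0, 10)), Rational(1, 2)) = Pow(Add(Rational(1758, 247), 10), Rational(1, 2)) = Pow(Rational(4228, 247), Rational(1, 2)) = Mul(Rational(2, 247), Pow(261079, Rational(1, 2)))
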